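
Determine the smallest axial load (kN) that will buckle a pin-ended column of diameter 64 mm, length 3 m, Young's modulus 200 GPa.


I = pi * d^4 / 64 = 823549.66 mm^4
L = 3000.0 mm
P_cr = pi^2 * E * I / L^2
= 9.8696 * 200000.0 * 823549.66 / 3000.0^2
= 180624.65 N = 180.6247 kN

180.6247 kN


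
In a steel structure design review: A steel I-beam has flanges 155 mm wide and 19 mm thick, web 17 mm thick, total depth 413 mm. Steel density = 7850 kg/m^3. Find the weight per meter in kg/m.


A_flanges = 2 * 155 * 19 = 5890 mm^2
A_web = (413 - 2 * 19) * 17 = 6375 mm^2
A_total = 5890 + 6375 = 12265 mm^2 = 0.012265 m^2
Weight = rho * A = 7850 * 0.012265 = 96.2802 kg/m

96.2802 kg/m


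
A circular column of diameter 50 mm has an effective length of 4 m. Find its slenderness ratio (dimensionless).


Radius of gyration r = d / 4 = 50 / 4 = 12.5 mm
L_eff = 4000.0 mm
Slenderness ratio = L / r = 4000.0 / 12.5 = 320.0 (dimensionless)

320.0 (dimensionless)


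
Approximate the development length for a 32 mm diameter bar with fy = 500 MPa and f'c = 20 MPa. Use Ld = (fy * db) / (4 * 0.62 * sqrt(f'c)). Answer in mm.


Ld = (fy * db) / (4 * 0.62 * sqrt(f'c))
= (500 * 32) / (4 * 0.62 * sqrt(20))
= 16000 / 11.0909
= 1442.62 mm

1442.62 mm


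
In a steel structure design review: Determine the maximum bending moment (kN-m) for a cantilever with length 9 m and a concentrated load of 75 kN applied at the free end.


For a cantilever with a point load at the free end:
M_max = P * L = 75 * 9 = 675 kN-m

675 kN-m


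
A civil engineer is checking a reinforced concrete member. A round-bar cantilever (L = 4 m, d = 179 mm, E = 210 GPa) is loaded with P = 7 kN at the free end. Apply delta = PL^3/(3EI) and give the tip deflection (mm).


I = pi * d^4 / 64 = pi * 179^4 / 64 = 50394370.27 mm^4
L = 4000.0 mm, P = 7000.0 N, E = 210000.0 MPa
delta = P * L^3 / (3 * E * I)
= 7000.0 * 4000.0^3 / (3 * 210000.0 * 50394370.27)
= 14.1109 mm

14.1109 mm


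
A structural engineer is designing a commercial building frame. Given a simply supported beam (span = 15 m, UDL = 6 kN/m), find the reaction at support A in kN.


Total load = w * L = 6 * 15 = 90 kN
By symmetry, each reaction R = total / 2 = 90 / 2 = 45.0 kN

45.0 kN


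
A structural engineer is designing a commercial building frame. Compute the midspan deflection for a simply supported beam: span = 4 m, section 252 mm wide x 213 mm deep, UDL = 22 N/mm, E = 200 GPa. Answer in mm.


I = 252 * 213^3 / 12 = 202935537.0 mm^4
L = 4000.0 mm, w = 22 N/mm, E = 200000.0 MPa
delta = 5 * w * L^4 / (384 * E * I)
= 5 * 22 * 4000.0^4 / (384 * 200000.0 * 202935537.0)
= 1.8068 mm

1.8068 mm


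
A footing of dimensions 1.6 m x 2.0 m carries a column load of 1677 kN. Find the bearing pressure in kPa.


A = 1.6 * 2.0 = 3.2 m^2
q = P / A = 1677 / 3.2
= 524.0625 kPa

524.0625 kPa


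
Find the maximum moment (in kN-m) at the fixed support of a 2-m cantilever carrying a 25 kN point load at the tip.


For a cantilever with a point load at the free end:
M_max = P * L = 25 * 2 = 50 kN-m

50 kN-m


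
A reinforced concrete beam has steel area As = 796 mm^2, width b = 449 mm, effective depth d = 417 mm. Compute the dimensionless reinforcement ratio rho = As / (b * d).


rho = As / (b * d)
= 796 / (449 * 417)
= 796 / 187233
= 0.004251 (dimensionless)

0.004251 (dimensionless)


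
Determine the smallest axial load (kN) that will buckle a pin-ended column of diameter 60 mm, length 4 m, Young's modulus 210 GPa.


I = pi * d^4 / 64 = 636172.51 mm^4
L = 4000.0 mm
P_cr = pi^2 * E * I / L^2
= 9.8696 * 210000.0 * 636172.51 / 4000.0^2
= 82408.87 N = 82.4089 kN

82.4089 kN


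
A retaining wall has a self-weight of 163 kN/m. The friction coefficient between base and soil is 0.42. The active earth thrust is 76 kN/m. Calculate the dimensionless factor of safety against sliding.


Resisting force = mu * W = 0.42 * 163 = 68.46 kN/m
FOS = Resisting / Driving = 68.46 / 76
= 0.9008 (dimensionless)

0.9008 (dimensionless)


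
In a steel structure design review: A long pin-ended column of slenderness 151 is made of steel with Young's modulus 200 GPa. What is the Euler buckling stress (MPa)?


sigma_cr = pi^2 * E / lambda^2
= 9.8696 * 200000.0 / 151^2
= 9.8696 * 200000.0 / 22801
= 86.5717 MPa

86.5717 MPa


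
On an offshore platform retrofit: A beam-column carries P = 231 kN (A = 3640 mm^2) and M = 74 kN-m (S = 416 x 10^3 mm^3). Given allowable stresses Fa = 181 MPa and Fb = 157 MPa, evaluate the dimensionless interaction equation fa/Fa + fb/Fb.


f_a = P / A = 231000.0 / 3640 = 63.4615 MPa
f_b = M / S = 74000000.0 / 416000.0 = 177.8846 MPa
Ratio = f_a / Fa + f_b / Fb
= 63.4615 / 181 + 177.8846 / 157
= 1.4836 (dimensionless)

1.4836 (dimensionless)


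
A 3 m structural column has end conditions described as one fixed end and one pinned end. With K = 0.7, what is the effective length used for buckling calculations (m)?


L_eff = K * L
= 0.7 * 3
= 2.1 m

2.1 m


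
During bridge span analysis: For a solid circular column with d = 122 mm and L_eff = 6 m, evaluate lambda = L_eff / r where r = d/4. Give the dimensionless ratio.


Radius of gyration r = d / 4 = 122 / 4 = 30.5 mm
L_eff = 6000.0 mm
Slenderness ratio = L / r = 6000.0 / 30.5 = 196.72 (dimensionless)

196.72 (dimensionless)


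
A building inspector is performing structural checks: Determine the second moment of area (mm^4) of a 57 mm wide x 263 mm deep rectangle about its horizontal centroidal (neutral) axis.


I = b * h^3 / 12
= 57 * 263^3 / 12
= 57 * 18191447 / 12
= 86409373.25 mm^4

86409373.25 mm^4


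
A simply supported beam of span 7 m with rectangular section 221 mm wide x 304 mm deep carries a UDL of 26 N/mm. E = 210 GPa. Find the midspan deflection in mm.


I = 221 * 304^3 / 12 = 517406378.67 mm^4
L = 7000.0 mm, w = 26 N/mm, E = 210000.0 MPa
delta = 5 * w * L^4 / (384 * E * I)
= 5 * 26 * 7000.0^4 / (384 * 210000.0 * 517406378.67)
= 7.4809 mm

7.4809 mm


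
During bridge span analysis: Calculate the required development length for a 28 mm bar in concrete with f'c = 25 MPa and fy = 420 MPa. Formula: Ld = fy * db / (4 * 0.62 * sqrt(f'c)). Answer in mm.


Ld = (fy * db) / (4 * 0.62 * sqrt(f'c))
= (420 * 28) / (4 * 0.62 * sqrt(25))
= 11760 / 12.4
= 948.39 mm

948.39 mm


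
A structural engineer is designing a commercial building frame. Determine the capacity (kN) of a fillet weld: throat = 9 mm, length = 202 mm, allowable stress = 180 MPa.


Strength = throat * length * allowable stress
= 9 * 202 * 180 N
= 327240 N
= 327.24 kN

327.24 kN


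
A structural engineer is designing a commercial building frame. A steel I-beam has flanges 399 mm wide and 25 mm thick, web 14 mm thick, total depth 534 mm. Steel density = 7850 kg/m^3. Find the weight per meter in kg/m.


A_flanges = 2 * 399 * 25 = 19950 mm^2
A_web = (534 - 2 * 25) * 14 = 6776 mm^2
A_total = 19950 + 6776 = 26726 mm^2 = 0.026726 m^2
Weight = rho * A = 7850 * 0.026726 = 209.7991 kg/m

209.7991 kg/m


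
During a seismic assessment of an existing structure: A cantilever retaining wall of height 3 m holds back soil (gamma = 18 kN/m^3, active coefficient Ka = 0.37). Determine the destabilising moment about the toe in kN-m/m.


Pa = 0.5 * Ka * gamma * H^2
= 0.5 * 0.37 * 18 * 3^2
= 29.97 kN/m
Arm = H / 3 = 3 / 3 = 1.0 m
Mo = Pa * arm = Pa * H / 3 = 29.97 * 3 / 3 = 29.97 kN-m/m

29.97 kN-m/m


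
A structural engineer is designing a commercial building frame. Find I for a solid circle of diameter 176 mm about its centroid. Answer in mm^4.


r = d / 2 = 176 / 2 = 88.0 mm
I = pi * r^4 / 4 = pi * 88.0^4 / 4
= 47099963.43 mm^4

47099963.43 mm^4


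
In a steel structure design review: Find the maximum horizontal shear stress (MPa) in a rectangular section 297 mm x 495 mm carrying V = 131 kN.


A = b * h = 297 * 495 = 147015 mm^2
V = 131 kN = 131000.0 N
tau_max = 1.5 * V / A = 1.5 * 131000.0 / 147015
= 1.3366 MPa

1.3366 MPa


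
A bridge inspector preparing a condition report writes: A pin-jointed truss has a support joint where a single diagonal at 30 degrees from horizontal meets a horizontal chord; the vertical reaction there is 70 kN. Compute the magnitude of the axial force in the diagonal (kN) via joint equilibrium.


At the joint, only the diagonal has a vertical component, so vertical equilibrium gives:
F * sin(30) = 70
F = 70 / sin(30)
= 70 / 0.5
= 140.0 kN

140.0 kN


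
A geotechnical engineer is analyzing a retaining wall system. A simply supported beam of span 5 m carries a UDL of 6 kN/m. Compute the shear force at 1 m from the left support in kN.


R_A = w * L / 2 = 6 * 5 / 2 = 15.0 kN
V(x) = R_A - w * x = 15.0 - 6 * 1
= 9.0 kN

9.0 kN


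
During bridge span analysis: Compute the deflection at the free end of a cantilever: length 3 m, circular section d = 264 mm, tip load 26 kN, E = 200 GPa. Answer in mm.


I = pi * d^4 / 64 = pi * 264^4 / 64 = 238443564.89 mm^4
L = 3000.0 mm, P = 26000.0 N, E = 200000.0 MPa
delta = P * L^3 / (3 * E * I)
= 26000.0 * 3000.0^3 / (3 * 200000.0 * 238443564.89)
= 4.9068 mm

4.9068 mm


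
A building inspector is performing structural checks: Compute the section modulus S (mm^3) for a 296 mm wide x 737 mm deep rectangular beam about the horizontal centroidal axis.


S = b * h^2 / 6
= 296 * 737^2 / 6
= 296 * 543169 / 6
= 26796337.33 mm^3

26796337.33 mm^3


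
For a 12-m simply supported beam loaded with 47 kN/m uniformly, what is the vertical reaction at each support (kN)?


Total load = w * L = 47 * 12 = 564 kN
By symmetry, each reaction R = total / 2 = 564 / 2 = 282.0 kN

282.0 kN


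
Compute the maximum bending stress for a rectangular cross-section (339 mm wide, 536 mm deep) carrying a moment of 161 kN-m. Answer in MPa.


I = b * h^3 / 12 = 339 * 536^3 / 12 = 4350236032.0 mm^4
y = h / 2 = 536 / 2 = 268.0 mm
M = 161 kN-m = 161000000.0 N-mm
sigma = M * y / I = 161000000.0 * 268.0 / 4350236032.0
= 9.92 MPa

9.92 MPa


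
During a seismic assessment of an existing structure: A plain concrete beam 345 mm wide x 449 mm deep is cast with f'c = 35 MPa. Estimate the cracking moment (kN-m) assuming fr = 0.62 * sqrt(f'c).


fr = 0.62 * sqrt(35) = 0.62 * 5.9161 = 3.668 MPa
I = 345 * 449^3 / 12 = 2602416908.75 mm^4
y_t = 224.5 mm
M_cr = fr * I / y_t = 3.668 * 2602416908.75 / 224.5 N-mm
= 42.5193 kN-m

42.5193 kN-m


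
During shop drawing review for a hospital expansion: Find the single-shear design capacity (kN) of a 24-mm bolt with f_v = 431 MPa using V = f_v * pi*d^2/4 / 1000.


A = pi * d^2 / 4 = pi * 24^2 / 4 = 452.3893 mm^2
V = f_v * A / 1000 = 431 * 452.3893 / 1000
= 194.9798 kN

194.9798 kN


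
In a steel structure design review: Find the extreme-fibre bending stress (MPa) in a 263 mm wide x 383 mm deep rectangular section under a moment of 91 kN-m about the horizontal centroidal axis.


I = b * h^3 / 12 = 263 * 383^3 / 12 = 1231319690.08 mm^4
y = h / 2 = 383 / 2 = 191.5 mm
M = 91 kN-m = 91000000.0 N-mm
sigma = M * y / I = 91000000.0 * 191.5 / 1231319690.08
= 14.15 MPa

14.15 MPa


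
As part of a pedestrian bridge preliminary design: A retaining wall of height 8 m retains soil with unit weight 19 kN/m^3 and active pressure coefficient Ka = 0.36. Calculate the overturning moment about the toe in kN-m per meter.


Pa = 0.5 * Ka * gamma * H^2
= 0.5 * 0.36 * 19 * 8^2
= 218.88 kN/m
Arm = H / 3 = 8 / 3 = 2.6667 m
Mo = Pa * arm = Pa * H / 3 = 218.88 * 8 / 3 = 583.68 kN-m/m

583.68 kN-m/m


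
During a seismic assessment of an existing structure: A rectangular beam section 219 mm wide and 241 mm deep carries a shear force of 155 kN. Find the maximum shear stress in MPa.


A = b * h = 219 * 241 = 52779 mm^2
V = 155 kN = 155000.0 N
tau_max = 1.5 * V / A = 1.5 * 155000.0 / 52779
= 4.4052 MPa

4.4052 MPa


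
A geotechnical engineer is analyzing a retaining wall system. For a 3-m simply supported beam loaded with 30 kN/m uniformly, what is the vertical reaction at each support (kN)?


Total load = w * L = 30 * 3 = 90 kN
By symmetry, each reaction R = total / 2 = 90 / 2 = 45.0 kN

45.0 kN


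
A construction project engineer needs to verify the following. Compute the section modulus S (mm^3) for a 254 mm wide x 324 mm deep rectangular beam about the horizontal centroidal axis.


S = b * h^2 / 6
= 254 * 324^2 / 6
= 254 * 104976 / 6
= 4443984.0 mm^3

4443984.0 mm^3


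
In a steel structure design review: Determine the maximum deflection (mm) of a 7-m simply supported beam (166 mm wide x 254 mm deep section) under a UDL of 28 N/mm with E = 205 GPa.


I = 166 * 254^3 / 12 = 226687718.67 mm^4
L = 7000.0 mm, w = 28 N/mm, E = 205000.0 MPa
delta = 5 * w * L^4 / (384 * E * I)
= 5 * 28 * 7000.0^4 / (384 * 205000.0 * 226687718.67)
= 18.8368 mm

18.8368 mm


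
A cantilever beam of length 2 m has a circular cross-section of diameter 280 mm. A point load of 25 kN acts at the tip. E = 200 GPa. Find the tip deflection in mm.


I = pi * d^4 / 64 = pi * 280^4 / 64 = 301718558.45 mm^4
L = 2000.0 mm, P = 25000.0 N, E = 200000.0 MPa
delta = P * L^3 / (3 * E * I)
= 25000.0 * 2000.0^3 / (3 * 200000.0 * 301718558.45)
= 1.1048 mm

1.1048 mm


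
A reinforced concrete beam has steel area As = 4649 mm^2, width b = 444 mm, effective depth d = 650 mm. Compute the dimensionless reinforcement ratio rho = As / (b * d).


rho = As / (b * d)
= 4649 / (444 * 650)
= 4649 / 288600
= 0.016109 (dimensionless)

0.016109 (dimensionless)


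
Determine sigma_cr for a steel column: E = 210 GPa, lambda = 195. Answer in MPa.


sigma_cr = pi^2 * E / lambda^2
= 9.8696 * 210000.0 / 195^2
= 9.8696 * 210000.0 / 38025
= 54.5067 MPa

54.5067 MPa


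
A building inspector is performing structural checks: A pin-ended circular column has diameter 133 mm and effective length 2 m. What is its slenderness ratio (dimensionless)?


Radius of gyration r = d / 4 = 133 / 4 = 33.25 mm
L_eff = 2000.0 mm
Slenderness ratio = L / r = 2000.0 / 33.25 = 60.15 (dimensionless)

60.15 (dimensionless)


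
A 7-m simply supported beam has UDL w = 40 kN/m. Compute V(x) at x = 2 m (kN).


R_A = w * L / 2 = 40 * 7 / 2 = 140.0 kN
V(x) = R_A - w * x = 140.0 - 40 * 2
= 60.0 kN

60.0 kN


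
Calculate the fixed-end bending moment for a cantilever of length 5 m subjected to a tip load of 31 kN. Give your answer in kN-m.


For a cantilever with a point load at the free end:
M_max = P * L = 31 * 5 = 155 kN-m

155 kN-m


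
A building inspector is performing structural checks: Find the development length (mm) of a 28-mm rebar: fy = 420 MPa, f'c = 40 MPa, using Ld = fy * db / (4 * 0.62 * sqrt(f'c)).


Ld = (fy * db) / (4 * 0.62 * sqrt(f'c))
= (420 * 28) / (4 * 0.62 * sqrt(40))
= 11760 / 15.6849
= 749.77 mm

749.77 mm


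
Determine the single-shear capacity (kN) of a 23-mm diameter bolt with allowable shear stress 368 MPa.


A = pi * d^2 / 4 = pi * 23^2 / 4 = 415.4756 mm^2
V = f_v * A / 1000 = 368 * 415.4756 / 1000
= 152.895 kN

152.895 kN


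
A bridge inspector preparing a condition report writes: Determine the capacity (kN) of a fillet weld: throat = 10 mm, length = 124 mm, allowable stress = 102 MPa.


Strength = throat * length * allowable stress
= 10 * 124 * 102 N
= 126480 N
= 126.48 kN

126.48 kN


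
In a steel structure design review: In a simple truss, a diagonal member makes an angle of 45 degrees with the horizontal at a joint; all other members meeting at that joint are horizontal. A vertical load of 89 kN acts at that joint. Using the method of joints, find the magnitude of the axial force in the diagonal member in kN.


At the joint, only the diagonal has a vertical component, so vertical equilibrium gives:
F * sin(45) = 89
F = 89 / sin(45)
= 89 / 0.707107
= 125.86 kN

125.86 kN


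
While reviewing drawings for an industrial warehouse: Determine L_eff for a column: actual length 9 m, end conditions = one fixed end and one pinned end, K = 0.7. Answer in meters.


L_eff = K * L
= 0.7 * 9
= 6.3 m

6.3 m


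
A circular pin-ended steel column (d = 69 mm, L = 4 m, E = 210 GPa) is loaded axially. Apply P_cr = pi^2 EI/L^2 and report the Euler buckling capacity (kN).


I = pi * d^4 / 64 = 1112669.7 mm^4
L = 4000.0 mm
P_cr = pi^2 * E * I / L^2
= 9.8696 * 210000.0 * 1112669.7 / 4000.0^2
= 144133.63 N = 144.1336 kN

144.1336 kN


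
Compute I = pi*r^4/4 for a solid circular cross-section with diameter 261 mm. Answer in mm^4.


r = d / 2 = 261 / 2 = 130.5 mm
I = pi * r^4 / 4 = pi * 130.5^4 / 4
= 227788569.92 mm^4

227788569.92 mm^4


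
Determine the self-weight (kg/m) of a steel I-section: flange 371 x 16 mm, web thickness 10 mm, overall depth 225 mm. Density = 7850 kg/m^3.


A_flanges = 2 * 371 * 16 = 11872 mm^2
A_web = (225 - 2 * 16) * 10 = 1930 mm^2
A_total = 11872 + 1930 = 13802 mm^2 = 0.013802 m^2
Weight = rho * A = 7850 * 0.013802 = 108.3457 kg/m

108.3457 kg/m


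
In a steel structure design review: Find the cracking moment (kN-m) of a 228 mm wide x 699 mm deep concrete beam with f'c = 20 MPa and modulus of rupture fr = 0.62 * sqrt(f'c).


fr = 0.62 * sqrt(20) = 0.62 * 4.4721 = 2.7727 MPa
I = 228 * 699^3 / 12 = 6489109881.0 mm^4
y_t = 349.5 mm
M_cr = fr * I / y_t = 2.7727 * 6489109881.0 / 349.5 N-mm
= 51.4807 kN-m

51.4807 kN-m


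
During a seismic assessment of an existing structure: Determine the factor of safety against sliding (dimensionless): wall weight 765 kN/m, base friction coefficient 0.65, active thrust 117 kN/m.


Resisting force = mu * W = 0.65 * 765 = 497.25 kN/m
FOS = Resisting / Driving = 497.25 / 117
= 4.25 (dimensionless)

4.25 (dimensionless)


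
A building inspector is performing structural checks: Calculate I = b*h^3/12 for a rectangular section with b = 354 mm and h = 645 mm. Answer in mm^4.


I = b * h^3 / 12
= 354 * 645^3 / 12
= 354 * 268336125 / 12
= 7915915687.5 mm^4

7915915687.5 mm^4


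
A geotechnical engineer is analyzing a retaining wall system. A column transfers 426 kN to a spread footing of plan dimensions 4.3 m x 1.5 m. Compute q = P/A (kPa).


A = 4.3 * 1.5 = 6.45 m^2
q = P / A = 426 / 6.45
= 66.0465 kPa

66.0465 kPa


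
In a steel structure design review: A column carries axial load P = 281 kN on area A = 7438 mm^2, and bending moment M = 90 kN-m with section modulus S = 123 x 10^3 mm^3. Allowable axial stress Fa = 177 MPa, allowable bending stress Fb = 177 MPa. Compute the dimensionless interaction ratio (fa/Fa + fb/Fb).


f_a = P / A = 281000.0 / 7438 = 37.779 MPa
f_b = M / S = 90000000.0 / 123000.0 = 731.7073 MPa
Ratio = f_a / Fa + f_b / Fb
= 37.779 / 177 + 731.7073 / 177
= 4.3474 (dimensionless)

4.3474 (dimensionless)


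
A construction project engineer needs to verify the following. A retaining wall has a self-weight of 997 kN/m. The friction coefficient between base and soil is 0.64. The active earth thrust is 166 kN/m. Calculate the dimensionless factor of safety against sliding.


Resisting force = mu * W = 0.64 * 997 = 638.08 kN/m
FOS = Resisting / Driving = 638.08 / 166
= 3.8439 (dimensionless)

3.8439 (dimensionless)


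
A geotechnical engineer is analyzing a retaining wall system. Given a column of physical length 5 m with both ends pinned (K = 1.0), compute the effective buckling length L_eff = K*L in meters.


L_eff = K * L
= 1.0 * 5
= 5.0 m

5.0 m


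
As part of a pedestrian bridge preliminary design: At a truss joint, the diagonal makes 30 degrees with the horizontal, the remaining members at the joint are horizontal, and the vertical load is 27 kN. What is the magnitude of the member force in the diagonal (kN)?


At the joint, only the diagonal has a vertical component, so vertical equilibrium gives:
F * sin(30) = 27
F = 27 / sin(30)
= 27 / 0.5
= 54.0 kN

54.0 kN


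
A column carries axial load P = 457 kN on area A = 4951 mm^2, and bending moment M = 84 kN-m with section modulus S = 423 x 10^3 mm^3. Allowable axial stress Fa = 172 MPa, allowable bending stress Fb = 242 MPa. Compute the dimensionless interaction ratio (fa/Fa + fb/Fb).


f_a = P / A = 457000.0 / 4951 = 92.3046 MPa
f_b = M / S = 84000000.0 / 423000.0 = 198.5816 MPa
Ratio = f_a / Fa + f_b / Fb
= 92.3046 / 172 + 198.5816 / 242
= 1.3572 (dimensionless)

1.3572 (dimensionless)


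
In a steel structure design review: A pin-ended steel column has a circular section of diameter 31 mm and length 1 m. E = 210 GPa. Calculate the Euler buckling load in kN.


I = pi * d^4 / 64 = 45333.23 mm^4
L = 1000.0 mm
P_cr = pi^2 * E * I / L^2
= 9.8696 * 210000.0 * 45333.23 / 1000.0^2
= 93958.42 N = 93.9584 kN

93.9584 kN


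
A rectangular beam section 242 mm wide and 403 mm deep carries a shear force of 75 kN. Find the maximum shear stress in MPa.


A = b * h = 242 * 403 = 97526 mm^2
V = 75 kN = 75000.0 N
tau_max = 1.5 * V / A = 1.5 * 75000.0 / 97526
= 1.1535 MPa

1.1535 MPa


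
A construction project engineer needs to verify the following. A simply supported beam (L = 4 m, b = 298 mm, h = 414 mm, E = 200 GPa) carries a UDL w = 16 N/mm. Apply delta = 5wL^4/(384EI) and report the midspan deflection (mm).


I = 298 * 414^3 / 12 = 1762122276.0 mm^4
L = 4000.0 mm, w = 16 N/mm, E = 200000.0 MPa
delta = 5 * w * L^4 / (384 * E * I)
= 5 * 16 * 4000.0^4 / (384 * 200000.0 * 1762122276.0)
= 0.1513 mm

0.1513 mm


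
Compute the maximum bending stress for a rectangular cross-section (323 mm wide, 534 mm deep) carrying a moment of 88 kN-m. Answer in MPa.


I = b * h^3 / 12 = 323 * 534^3 / 12 = 4098689766.0 mm^4
y = h / 2 = 534 / 2 = 267.0 mm
M = 88 kN-m = 88000000.0 N-mm
sigma = M * y / I = 88000000.0 * 267.0 / 4098689766.0
= 5.73 MPa

5.73 MPa


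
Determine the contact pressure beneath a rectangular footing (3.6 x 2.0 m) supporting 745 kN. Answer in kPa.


A = 3.6 * 2.0 = 7.2 m^2
q = P / A = 745 / 7.2
= 103.4722 kPa

103.4722 kPa


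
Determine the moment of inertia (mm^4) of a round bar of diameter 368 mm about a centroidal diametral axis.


r = d / 2 = 368 / 2 = 184.0 mm
I = pi * r^4 / 4 = pi * 184.0^4 / 4
= 900245944.09 mm^4

900245944.09 mm^4


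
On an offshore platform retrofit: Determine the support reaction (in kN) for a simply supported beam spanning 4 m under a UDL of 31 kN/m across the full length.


Total load = w * L = 31 * 4 = 124 kN
By symmetry, each reaction R = total / 2 = 124 / 2 = 62.0 kN

62.0 kN


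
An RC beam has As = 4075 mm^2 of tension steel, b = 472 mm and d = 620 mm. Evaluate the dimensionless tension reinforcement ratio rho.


rho = As / (b * d)
= 4075 / (472 * 620)
= 4075 / 292640
= 0.013925 (dimensionless)

0.013925 (dimensionless)


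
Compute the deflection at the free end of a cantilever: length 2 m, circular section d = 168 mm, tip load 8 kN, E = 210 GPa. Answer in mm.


I = pi * d^4 / 64 = pi * 168^4 / 64 = 39102725.18 mm^4
L = 2000.0 mm, P = 8000.0 N, E = 210000.0 MPa
delta = P * L^3 / (3 * E * I)
= 8000.0 * 2000.0^3 / (3 * 210000.0 * 39102725.18)
= 2.598 mm

2.598 mm


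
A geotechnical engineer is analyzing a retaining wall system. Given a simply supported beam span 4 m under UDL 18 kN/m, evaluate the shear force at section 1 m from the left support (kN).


R_A = w * L / 2 = 18 * 4 / 2 = 36.0 kN
V(x) = R_A - w * x = 36.0 - 18 * 1
= 18.0 kN

18.0 kN


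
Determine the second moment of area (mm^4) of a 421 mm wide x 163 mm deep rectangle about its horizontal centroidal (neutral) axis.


I = b * h^3 / 12
= 421 * 163^3 / 12
= 421 * 4330747 / 12
= 151937040.58 mm^4

151937040.58 mm^4


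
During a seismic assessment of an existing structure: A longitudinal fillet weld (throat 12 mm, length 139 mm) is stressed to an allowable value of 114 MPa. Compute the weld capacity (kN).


Strength = throat * length * allowable stress
= 12 * 139 * 114 N
= 190152 N
= 190.15 kN

190.15 kN


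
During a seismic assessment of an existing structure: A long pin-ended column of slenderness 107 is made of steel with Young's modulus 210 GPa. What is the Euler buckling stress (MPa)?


sigma_cr = pi^2 * E / lambda^2
= 9.8696 * 210000.0 / 107^2
= 9.8696 * 210000.0 / 11449
= 181.0304 MPa

181.0304 MPa


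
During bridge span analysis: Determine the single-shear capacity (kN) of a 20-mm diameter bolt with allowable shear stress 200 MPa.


A = pi * d^2 / 4 = pi * 20^2 / 4 = 314.1593 mm^2
V = f_v * A / 1000 = 200 * 314.1593 / 1000
= 62.8319 kN

62.8319 kN


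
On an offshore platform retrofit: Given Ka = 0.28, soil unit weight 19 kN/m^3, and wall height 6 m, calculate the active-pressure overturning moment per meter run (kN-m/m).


Pa = 0.5 * Ka * gamma * H^2
= 0.5 * 0.28 * 19 * 6^2
= 95.76 kN/m
Arm = H / 3 = 6 / 3 = 2.0 m
Mo = Pa * arm = Pa * H / 3 = 95.76 * 6 / 3 = 191.52 kN-m/m

191.52 kN-m/m


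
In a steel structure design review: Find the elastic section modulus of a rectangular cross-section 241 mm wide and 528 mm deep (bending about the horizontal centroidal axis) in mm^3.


S = b * h^2 / 6
= 241 * 528^2 / 6
= 241 * 278784 / 6
= 11197824.0 mm^3

11197824.0 mm^3


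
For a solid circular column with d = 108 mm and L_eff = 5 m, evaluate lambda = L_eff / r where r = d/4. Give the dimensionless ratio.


Radius of gyration r = d / 4 = 108 / 4 = 27.0 mm
L_eff = 5000.0 mm
Slenderness ratio = L / r = 5000.0 / 27.0 = 185.19 (dimensionless)

185.19 (dimensionless)


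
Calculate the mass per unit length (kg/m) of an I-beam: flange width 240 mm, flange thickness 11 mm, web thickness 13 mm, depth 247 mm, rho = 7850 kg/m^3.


A_flanges = 2 * 240 * 11 = 5280 mm^2
A_web = (247 - 2 * 11) * 13 = 2925 mm^2
A_total = 5280 + 2925 = 8205 mm^2 = 0.008205 m^2
Weight = rho * A = 7850 * 0.008205 = 64.4093 kg/m

64.4093 kg/m


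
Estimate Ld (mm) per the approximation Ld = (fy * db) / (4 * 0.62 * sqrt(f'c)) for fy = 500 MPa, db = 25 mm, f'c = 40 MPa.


Ld = (fy * db) / (4 * 0.62 * sqrt(f'c))
= (500 * 25) / (4 * 0.62 * sqrt(40))
= 12500 / 15.6849
= 796.94 mm

796.94 mm


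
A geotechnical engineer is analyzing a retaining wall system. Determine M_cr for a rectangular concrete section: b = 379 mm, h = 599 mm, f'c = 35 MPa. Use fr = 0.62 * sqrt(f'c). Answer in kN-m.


fr = 0.62 * sqrt(35) = 0.62 * 5.9161 = 3.668 MPa
I = 379 * 599^3 / 12 = 6787946818.42 mm^4
y_t = 299.5 mm
M_cr = fr * I / y_t = 3.668 * 6787946818.42 / 299.5 N-mm
= 83.1318 kN-m

83.1318 kN-m


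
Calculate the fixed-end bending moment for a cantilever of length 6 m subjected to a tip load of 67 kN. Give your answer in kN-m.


For a cantilever with a point load at the free end:
M_max = P * L = 67 * 6 = 402 kN-m

402 kN-m


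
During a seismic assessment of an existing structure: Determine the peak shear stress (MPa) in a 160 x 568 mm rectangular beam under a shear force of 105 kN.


A = b * h = 160 * 568 = 90880 mm^2
V = 105 kN = 105000.0 N
tau_max = 1.5 * V / A = 1.5 * 105000.0 / 90880
= 1.7331 MPa

1.7331 MPa


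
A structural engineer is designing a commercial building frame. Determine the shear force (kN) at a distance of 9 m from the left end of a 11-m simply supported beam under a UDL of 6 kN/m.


R_A = w * L / 2 = 6 * 11 / 2 = 33.0 kN
V(x) = R_A - w * x = 33.0 - 6 * 9
= -21.0 kN

-21.0 kN


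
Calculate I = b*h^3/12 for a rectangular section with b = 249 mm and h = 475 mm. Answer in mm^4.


I = b * h^3 / 12
= 249 * 475^3 / 12
= 249 * 107171875 / 12
= 2223816406.25 mm^4

2223816406.25 mm^4


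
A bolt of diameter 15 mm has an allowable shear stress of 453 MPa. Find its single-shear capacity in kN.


A = pi * d^2 / 4 = pi * 15^2 / 4 = 176.7146 mm^2
V = f_v * A / 1000 = 453 * 176.7146 / 1000
= 80.0517 kN

80.0517 kN


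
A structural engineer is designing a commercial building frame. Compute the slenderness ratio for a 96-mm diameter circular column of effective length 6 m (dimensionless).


Radius of gyration r = d / 4 = 96 / 4 = 24.0 mm
L_eff = 6000.0 mm
Slenderness ratio = L / r = 6000.0 / 24.0 = 250.0 (dimensionless)

250.0 (dimensionless)


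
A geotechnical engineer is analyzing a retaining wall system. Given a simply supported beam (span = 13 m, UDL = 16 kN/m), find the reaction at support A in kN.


Total load = w * L = 16 * 13 = 208 kN
By symmetry, each reaction R = total / 2 = 208 / 2 = 104.0 kN

104.0 kN


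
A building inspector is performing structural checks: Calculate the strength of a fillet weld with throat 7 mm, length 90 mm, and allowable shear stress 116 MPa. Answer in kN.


Strength = throat * length * allowable stress
= 7 * 90 * 116 N
= 73080 N
= 73.08 kN

73.08 kN


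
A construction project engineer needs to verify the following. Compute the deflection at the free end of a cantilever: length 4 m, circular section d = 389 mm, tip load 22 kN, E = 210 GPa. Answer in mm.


I = pi * d^4 / 64 = pi * 389^4 / 64 = 1124005157.54 mm^4
L = 4000.0 mm, P = 22000.0 N, E = 210000.0 MPa
delta = P * L^3 / (3 * E * I)
= 22000.0 * 4000.0^3 / (3 * 210000.0 * 1124005157.54)
= 1.9884 mm

1.9884 mm


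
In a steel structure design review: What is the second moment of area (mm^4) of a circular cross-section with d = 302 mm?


r = d / 2 = 302 / 2 = 151.0 mm
I = pi * r^4 / 4 = pi * 151.0^4 / 4
= 408317196.2 mm^4

408317196.2 mm^4


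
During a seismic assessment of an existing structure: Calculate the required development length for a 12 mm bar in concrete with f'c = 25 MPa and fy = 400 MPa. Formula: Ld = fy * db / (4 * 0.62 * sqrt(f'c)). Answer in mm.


Ld = (fy * db) / (4 * 0.62 * sqrt(f'c))
= (400 * 12) / (4 * 0.62 * sqrt(25))
= 4800 / 12.4
= 387.1 mm

387.1 mm


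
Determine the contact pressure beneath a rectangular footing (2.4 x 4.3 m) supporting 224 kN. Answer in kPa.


A = 2.4 * 4.3 = 10.32 m^2
q = P / A = 224 / 10.32
= 21.7054 kPa

21.7054 kPa


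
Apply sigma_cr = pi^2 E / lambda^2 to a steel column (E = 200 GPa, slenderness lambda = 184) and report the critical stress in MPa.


sigma_cr = pi^2 * E / lambda^2
= 9.8696 * 200000.0 / 184^2
= 9.8696 * 200000.0 / 33856
= 58.3034 MPa

58.3034 MPa


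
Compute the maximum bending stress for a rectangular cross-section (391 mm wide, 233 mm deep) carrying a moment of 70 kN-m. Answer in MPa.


I = b * h^3 / 12 = 391 * 233^3 / 12 = 412157563.92 mm^4
y = h / 2 = 233 / 2 = 116.5 mm
M = 70 kN-m = 70000000.0 N-mm
sigma = M * y / I = 70000000.0 * 116.5 / 412157563.92
= 19.79 MPa

19.79 MPa


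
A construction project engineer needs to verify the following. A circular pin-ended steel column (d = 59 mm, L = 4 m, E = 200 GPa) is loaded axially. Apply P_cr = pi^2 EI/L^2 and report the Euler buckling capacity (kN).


I = pi * d^4 / 64 = 594809.57 mm^4
L = 4000.0 mm
P_cr = pi^2 * E * I / L^2
= 9.8696 * 200000.0 * 594809.57 / 4000.0^2
= 73381.69 N = 73.3817 kN

73.3817 kN


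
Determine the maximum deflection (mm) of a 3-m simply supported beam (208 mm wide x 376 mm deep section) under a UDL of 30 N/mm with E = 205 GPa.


I = 208 * 376^3 / 12 = 921394517.33 mm^4
L = 3000.0 mm, w = 30 N/mm, E = 205000.0 MPa
delta = 5 * w * L^4 / (384 * E * I)
= 5 * 30 * 3000.0^4 / (384 * 205000.0 * 921394517.33)
= 0.1675 mm

0.1675 mm


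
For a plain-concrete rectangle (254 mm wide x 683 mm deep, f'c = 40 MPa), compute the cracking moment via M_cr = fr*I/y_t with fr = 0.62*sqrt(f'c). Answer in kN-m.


fr = 0.62 * sqrt(40) = 0.62 * 6.3246 = 3.9212 MPa
I = 254 * 683^3 / 12 = 6743953724.83 mm^4
y_t = 341.5 mm
M_cr = fr * I / y_t = 3.9212 * 6743953724.83 / 341.5 N-mm
= 77.4365 kN-m

77.4365 kN-m


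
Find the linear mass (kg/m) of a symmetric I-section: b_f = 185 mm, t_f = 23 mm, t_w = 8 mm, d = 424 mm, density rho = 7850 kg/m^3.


A_flanges = 2 * 185 * 23 = 8510 mm^2
A_web = (424 - 2 * 23) * 8 = 3024 mm^2
A_total = 8510 + 3024 = 11534 mm^2 = 0.011534 m^2
Weight = rho * A = 7850 * 0.011534 = 90.5419 kg/m

90.5419 kg/m


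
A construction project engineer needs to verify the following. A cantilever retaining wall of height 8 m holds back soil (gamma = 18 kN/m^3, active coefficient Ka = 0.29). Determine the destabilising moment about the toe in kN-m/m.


Pa = 0.5 * Ka * gamma * H^2
= 0.5 * 0.29 * 18 * 8^2
= 167.04 kN/m
Arm = H / 3 = 8 / 3 = 2.6667 m
Mo = Pa * arm = Pa * H / 3 = 167.04 * 8 / 3 = 445.44 kN-m/m

445.44 kN-m/m


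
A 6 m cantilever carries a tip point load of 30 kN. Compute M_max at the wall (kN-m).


For a cantilever with a point load at the free end:
M_max = P * L = 30 * 6 = 180 kN-m

180 kN-m


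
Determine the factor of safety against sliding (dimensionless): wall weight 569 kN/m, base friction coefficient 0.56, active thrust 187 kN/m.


Resisting force = mu * W = 0.56 * 569 = 318.64 kN/m
FOS = Resisting / Driving = 318.64 / 187
= 1.704 (dimensionless)

1.704 (dimensionless)


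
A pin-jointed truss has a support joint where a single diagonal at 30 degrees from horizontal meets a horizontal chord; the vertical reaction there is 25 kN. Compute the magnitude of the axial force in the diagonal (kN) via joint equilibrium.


At the joint, only the diagonal has a vertical component, so vertical equilibrium gives:
F * sin(30) = 25
F = 25 / sin(30)
= 25 / 0.5
= 50.0 kN

50.0 kN


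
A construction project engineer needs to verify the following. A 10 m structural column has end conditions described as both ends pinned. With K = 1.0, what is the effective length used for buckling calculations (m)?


L_eff = K * L
= 1.0 * 10
= 10.0 m

10.0 m


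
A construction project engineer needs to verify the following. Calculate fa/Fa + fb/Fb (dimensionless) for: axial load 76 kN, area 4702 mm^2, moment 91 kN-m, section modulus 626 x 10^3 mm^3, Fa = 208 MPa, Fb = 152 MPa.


f_a = P / A = 76000.0 / 4702 = 16.1633 MPa
f_b = M / S = 91000000.0 / 626000.0 = 145.3674 MPa
Ratio = f_a / Fa + f_b / Fb
= 16.1633 / 208 + 145.3674 / 152
= 1.0341 (dimensionless)

1.0341 (dimensionless)


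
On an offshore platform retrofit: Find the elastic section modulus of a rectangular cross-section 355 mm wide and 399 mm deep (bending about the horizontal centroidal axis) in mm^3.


S = b * h^2 / 6
= 355 * 399^2 / 6
= 355 * 159201 / 6
= 9419392.5 mm^3

9419392.5 mm^3


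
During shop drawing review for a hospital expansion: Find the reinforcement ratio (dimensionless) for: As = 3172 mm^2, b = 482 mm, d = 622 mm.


rho = As / (b * d)
= 3172 / (482 * 622)
= 3172 / 299804
= 0.01058 (dimensionless)

0.01058 (dimensionless)


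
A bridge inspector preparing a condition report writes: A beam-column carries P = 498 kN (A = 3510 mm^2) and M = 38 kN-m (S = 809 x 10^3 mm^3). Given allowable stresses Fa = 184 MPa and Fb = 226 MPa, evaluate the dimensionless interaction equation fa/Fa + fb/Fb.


f_a = P / A = 498000.0 / 3510 = 141.8803 MPa
f_b = M / S = 38000000.0 / 809000.0 = 46.9716 MPa
Ratio = f_a / Fa + f_b / Fb
= 141.8803 / 184 + 46.9716 / 226
= 0.9789 (dimensionless)

0.9789 (dimensionless)


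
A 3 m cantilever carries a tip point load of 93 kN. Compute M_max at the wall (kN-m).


For a cantilever with a point load at the free end:
M_max = P * L = 93 * 3 = 279 kN-m

279 kN-m


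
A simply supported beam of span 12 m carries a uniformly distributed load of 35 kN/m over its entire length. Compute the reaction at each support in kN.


Total load = w * L = 35 * 12 = 420 kN
By symmetry, each reaction R = total / 2 = 420 / 2 = 210.0 kN

210.0 kN


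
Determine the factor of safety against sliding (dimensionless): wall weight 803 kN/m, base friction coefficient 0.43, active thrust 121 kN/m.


Resisting force = mu * W = 0.43 * 803 = 345.29 kN/m
FOS = Resisting / Driving = 345.29 / 121
= 2.8536 (dimensionless)

2.8536 (dimensionless)


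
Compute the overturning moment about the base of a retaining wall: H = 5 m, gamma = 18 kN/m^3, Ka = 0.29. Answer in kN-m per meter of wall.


Pa = 0.5 * Ka * gamma * H^2
= 0.5 * 0.29 * 18 * 5^2
= 65.25 kN/m
Arm = H / 3 = 5 / 3 = 1.6667 m
Mo = Pa * arm = Pa * H / 3 = 65.25 * 5 / 3 = 108.75 kN-m/m

108.75 kN-m/m


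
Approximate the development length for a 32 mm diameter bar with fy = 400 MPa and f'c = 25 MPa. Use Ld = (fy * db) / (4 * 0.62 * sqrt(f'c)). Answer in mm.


Ld = (fy * db) / (4 * 0.62 * sqrt(f'c))
= (400 * 32) / (4 * 0.62 * sqrt(25))
= 12800 / 12.4
= 1032.26 mm

1032.26 mm


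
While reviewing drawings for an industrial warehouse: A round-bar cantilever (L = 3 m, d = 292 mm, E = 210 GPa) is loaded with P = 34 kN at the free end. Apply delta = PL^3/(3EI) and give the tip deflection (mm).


I = pi * d^4 / 64 = pi * 292^4 / 64 = 356862821.2 mm^4
L = 3000.0 mm, P = 34000.0 N, E = 210000.0 MPa
delta = P * L^3 / (3 * E * I)
= 34000.0 * 3000.0^3 / (3 * 210000.0 * 356862821.2)
= 4.0832 mm

4.0832 mm


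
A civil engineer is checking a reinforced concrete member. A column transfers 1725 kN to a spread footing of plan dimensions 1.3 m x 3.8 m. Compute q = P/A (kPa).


A = 1.3 * 3.8 = 4.94 m^2
q = P / A = 1725 / 4.94
= 349.1903 kPa

349.1903 kPa


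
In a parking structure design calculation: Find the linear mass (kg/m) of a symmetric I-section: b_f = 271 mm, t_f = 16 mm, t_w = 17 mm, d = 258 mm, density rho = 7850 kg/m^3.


A_flanges = 2 * 271 * 16 = 8672 mm^2
A_web = (258 - 2 * 16) * 17 = 3842 mm^2
A_total = 8672 + 3842 = 12514 mm^2 = 0.012514 m^2
Weight = rho * A = 7850 * 0.012514 = 98.2349 kg/m

98.2349 kg/m


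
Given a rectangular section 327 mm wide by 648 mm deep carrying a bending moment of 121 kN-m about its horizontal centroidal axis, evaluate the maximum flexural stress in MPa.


I = b * h^3 / 12 = 327 * 648^3 / 12 = 7414664832.0 mm^4
y = h / 2 = 648 / 2 = 324.0 mm
M = 121 kN-m = 121000000.0 N-mm
sigma = M * y / I = 121000000.0 * 324.0 / 7414664832.0
= 5.29 MPa

5.29 MPa


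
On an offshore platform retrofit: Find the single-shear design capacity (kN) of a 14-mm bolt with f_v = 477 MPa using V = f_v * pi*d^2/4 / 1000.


A = pi * d^2 / 4 = pi * 14^2 / 4 = 153.938 mm^2
V = f_v * A / 1000 = 477 * 153.938 / 1000
= 73.4284 kN

73.4284 kN


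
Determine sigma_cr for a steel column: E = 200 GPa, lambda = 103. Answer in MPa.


sigma_cr = pi^2 * E / lambda^2
= 9.8696 * 200000.0 / 103^2
= 9.8696 * 200000.0 / 10609
= 186.061 MPa

186.061 MPa


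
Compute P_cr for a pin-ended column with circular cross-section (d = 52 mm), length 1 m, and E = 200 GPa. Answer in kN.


I = pi * d^4 / 64 = 358908.11 mm^4
L = 1000.0 mm
P_cr = pi^2 * E * I / L^2
= 9.8696 * 200000.0 * 358908.11 / 1000.0^2
= 708456.21 N = 708.4562 kN

708.4562 kN


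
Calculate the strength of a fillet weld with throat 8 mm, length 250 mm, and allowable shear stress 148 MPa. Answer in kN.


Strength = throat * length * allowable stress
= 8 * 250 * 148 N
= 296000 N
= 296.0 kN

296.0 kN


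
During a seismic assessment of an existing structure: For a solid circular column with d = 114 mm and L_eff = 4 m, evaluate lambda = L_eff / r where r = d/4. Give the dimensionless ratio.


Radius of gyration r = d / 4 = 114 / 4 = 28.5 mm
L_eff = 4000.0 mm
Slenderness ratio = L / r = 4000.0 / 28.5 = 140.35 (dimensionless)

140.35 (dimensionless)


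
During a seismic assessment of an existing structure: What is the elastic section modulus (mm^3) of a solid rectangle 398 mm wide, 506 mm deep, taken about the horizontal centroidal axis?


S = b * h^2 / 6
= 398 * 506^2 / 6
= 398 * 256036 / 6
= 16983721.33 mm^3

16983721.33 mm^3


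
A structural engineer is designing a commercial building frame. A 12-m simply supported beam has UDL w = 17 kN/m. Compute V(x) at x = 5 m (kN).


R_A = w * L / 2 = 17 * 12 / 2 = 102.0 kN
V(x) = R_A - w * x = 102.0 - 17 * 5
= 17.0 kN

17.0 kN


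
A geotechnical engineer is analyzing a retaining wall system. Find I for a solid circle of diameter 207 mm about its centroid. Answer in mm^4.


r = d / 2 = 207 / 2 = 103.5 mm
I = pi * r^4 / 4 = pi * 103.5^4 / 4
= 90126245.71 mm^4

90126245.71 mm^4


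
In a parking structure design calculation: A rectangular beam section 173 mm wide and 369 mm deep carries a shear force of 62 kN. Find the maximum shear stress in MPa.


A = b * h = 173 * 369 = 63837 mm^2
V = 62 kN = 62000.0 N
tau_max = 1.5 * V / A = 1.5 * 62000.0 / 63837
= 1.4568 MPa

1.4568 MPa
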